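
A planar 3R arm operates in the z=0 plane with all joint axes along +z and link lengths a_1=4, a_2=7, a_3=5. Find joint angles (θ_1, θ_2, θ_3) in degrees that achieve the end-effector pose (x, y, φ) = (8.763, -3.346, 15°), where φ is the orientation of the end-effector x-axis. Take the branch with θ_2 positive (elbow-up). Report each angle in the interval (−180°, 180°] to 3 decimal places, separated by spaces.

wrist centre = target − a_3·(cos φ, sin φ) = (3.9334, -4.6401)
cos θ_2 = (37.0019−4²−7²)/(2·4·7) = -0.5000; θ_2 = 119.9978° (elbow-up)
β = atan2(-4.6401,3.9334) = -49.7123°; ψ = atan2(6.0623,0.5002) = 85.2829°
θ_1 = β − ψ = -134.9952°
θ_3 = φ − θ_1 − θ_2 = 29.9974° (wrapped to (-180°,180°])

-134.995 119.998 29.997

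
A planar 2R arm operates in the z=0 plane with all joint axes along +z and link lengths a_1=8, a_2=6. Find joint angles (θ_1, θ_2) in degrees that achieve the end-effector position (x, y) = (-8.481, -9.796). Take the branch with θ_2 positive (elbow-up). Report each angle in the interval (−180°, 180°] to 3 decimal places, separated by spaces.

-149.996 44.994

cos θ_2 = (167.8890−8²−6²)/(2·8·6) = 0.7072; θ_2 = 44.9943° (elbow-up)
β = atan2(-9.7960,-8.4810) = -130.8848°; ψ = atan2(4.2422,12.2431) = 19.1112°
θ_1 = β − ψ = -149.9960°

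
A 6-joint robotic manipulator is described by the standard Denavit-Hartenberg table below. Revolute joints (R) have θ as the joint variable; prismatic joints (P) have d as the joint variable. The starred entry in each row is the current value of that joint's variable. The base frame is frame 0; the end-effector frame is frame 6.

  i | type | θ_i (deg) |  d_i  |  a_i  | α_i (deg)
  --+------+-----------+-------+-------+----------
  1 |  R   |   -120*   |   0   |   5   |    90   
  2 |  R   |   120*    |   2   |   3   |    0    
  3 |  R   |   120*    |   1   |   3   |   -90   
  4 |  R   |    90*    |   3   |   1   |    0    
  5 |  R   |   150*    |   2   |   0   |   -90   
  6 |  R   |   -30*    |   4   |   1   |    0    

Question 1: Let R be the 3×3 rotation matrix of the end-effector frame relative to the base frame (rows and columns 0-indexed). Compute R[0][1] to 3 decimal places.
-0.063

End-effector y-axis (col 1 of R) = (-0.0625,0.7578,0.6495)
R[0][1] = -0.0625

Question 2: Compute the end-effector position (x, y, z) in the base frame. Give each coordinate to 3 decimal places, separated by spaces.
-6.737 -2.170 -5.375

after link 1: o_1 = (-2.5000, -4.3301, 0.0000)
after link 2: o_2 = (-3.4821, -2.0311, 2.5981)
after link 3: o_3 = (-3.5981, -0.2321, 0.0000)
after link 4: o_4 = (-4.0311, -2.9821, -1.5000)
after link 5: o_5 = (-4.8971, -4.4821, -2.5000)
after link 6: o_6 = (-6.7374, -2.1696, -5.3750)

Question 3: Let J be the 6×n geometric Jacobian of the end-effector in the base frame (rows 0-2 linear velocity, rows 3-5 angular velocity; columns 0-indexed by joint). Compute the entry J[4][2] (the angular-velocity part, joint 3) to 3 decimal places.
0.500

axis z_2 = (-0.8660,0.5000,0.0000); lever o_n−o_2 = (-3.2554,-0.1385,-7.9731)
cross product → J_v[:, 2] = (-3.9865,-6.9049,1.7476)
J_ω[:, 2] = z_2
entry J[4][2] = 0.5000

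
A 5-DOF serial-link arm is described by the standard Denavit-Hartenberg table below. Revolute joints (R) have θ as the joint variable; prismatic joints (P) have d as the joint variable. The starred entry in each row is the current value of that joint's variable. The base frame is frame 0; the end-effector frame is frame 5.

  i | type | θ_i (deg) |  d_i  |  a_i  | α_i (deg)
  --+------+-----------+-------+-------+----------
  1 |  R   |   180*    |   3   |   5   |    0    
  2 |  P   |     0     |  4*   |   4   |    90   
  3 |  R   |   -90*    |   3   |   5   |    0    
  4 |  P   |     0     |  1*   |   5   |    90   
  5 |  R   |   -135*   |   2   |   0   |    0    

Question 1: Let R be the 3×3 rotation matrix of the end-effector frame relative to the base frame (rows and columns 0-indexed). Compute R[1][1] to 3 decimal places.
End-effector y-axis (col 1 of R) = (-0.0000,-0.7071,-0.7071)
R[1][1] = -0.7071

-0.707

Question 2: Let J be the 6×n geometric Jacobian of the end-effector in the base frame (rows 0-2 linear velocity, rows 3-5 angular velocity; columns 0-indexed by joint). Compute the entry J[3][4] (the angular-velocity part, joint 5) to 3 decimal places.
1.000

axis z_4 = (1.0000,-0.0000,-0.0000); lever o_n−o_4 = (2.0000,0.0000,0.0000)
cross product → J_v[:, 4] = (0.0000,-0.0000,0.0000)
J_ω[:, 4] = z_4
entry J[3][4] = 1.0000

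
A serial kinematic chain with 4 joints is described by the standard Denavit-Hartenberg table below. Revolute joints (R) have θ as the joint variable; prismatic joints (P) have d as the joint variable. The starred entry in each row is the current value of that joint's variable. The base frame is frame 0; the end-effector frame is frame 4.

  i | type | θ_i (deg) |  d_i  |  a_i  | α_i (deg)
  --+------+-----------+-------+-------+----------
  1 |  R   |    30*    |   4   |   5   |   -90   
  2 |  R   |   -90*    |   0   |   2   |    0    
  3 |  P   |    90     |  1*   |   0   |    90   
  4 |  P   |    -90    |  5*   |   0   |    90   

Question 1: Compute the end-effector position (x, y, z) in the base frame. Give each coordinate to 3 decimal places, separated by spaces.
3.830 3.366 11.000

after link 1: o_1 = (4.3301, 2.5000, 4.0000)
after link 2: o_2 = (4.3301, 2.5000, 6.0000)
after link 3: o_3 = (3.8301, 3.3660, 6.0000)
after link 4: o_4 = (3.8301, 3.3660, 11.0000)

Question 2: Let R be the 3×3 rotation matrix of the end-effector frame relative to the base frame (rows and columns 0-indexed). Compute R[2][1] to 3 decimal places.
1.000

End-effector y-axis (col 1 of R) = (0.0000,0.0000,1.0000)
R[2][1] = 1.0000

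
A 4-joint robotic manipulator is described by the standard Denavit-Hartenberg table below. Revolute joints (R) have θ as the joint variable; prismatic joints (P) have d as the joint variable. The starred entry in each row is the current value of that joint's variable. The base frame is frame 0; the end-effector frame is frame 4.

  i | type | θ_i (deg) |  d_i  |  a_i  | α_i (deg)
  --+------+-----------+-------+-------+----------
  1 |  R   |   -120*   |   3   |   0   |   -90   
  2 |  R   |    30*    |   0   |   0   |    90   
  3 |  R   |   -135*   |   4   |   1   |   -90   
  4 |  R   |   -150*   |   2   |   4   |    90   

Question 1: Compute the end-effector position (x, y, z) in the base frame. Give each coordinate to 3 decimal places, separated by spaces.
-2.583 -5.130 6.618

after link 1: o_1 = (0.0000, 0.0000, 3.0000)
after link 2: o_2 = (0.0000, 0.0000, 3.0000)
after link 3: o_3 = (-1.3062, -0.8482, 6.8177)
after link 4: o_4 = (-2.5826, -5.1296, 6.6179)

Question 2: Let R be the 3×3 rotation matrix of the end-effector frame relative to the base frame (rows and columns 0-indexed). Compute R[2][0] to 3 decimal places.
End-effector x-axis (col 0 of R) = (0.1402,-0.9820,0.1268)
R[2][0] = 0.1268

0.127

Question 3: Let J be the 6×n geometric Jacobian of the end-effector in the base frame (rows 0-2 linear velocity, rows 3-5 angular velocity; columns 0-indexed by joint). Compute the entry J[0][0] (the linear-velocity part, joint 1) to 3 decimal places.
axis z_0 = ẑ; lever o_n−o_0 = (-2.5826,-5.1296,6.6179)
cross product → J_v[:, 0] = (5.1296,-2.5826,0.0000)
J_ω[:, 0] = z_0
entry J[0][0] = 5.1296

5.130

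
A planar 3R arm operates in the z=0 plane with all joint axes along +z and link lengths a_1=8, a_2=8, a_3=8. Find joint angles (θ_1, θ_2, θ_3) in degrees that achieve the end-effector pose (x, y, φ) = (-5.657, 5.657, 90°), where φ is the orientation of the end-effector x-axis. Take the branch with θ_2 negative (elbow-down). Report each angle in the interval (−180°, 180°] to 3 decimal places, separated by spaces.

wrist centre = target − a_3·(cos φ, sin φ) = (-5.6570, -2.3430)
cos θ_2 = (37.4913−8²−8²)/(2·8·8) = -0.7071; θ_2 = -134.9994° (elbow-down)
β = atan2(-2.3430,-5.6570) = -157.5018°; ψ = atan2(-5.6569,2.3432) = -67.4997°
θ_1 = β − ψ = -90.0021°
θ_3 = φ − θ_1 − θ_2 = -44.9985° (wrapped to (-180°,180°])

-90.002 -134.999 -44.999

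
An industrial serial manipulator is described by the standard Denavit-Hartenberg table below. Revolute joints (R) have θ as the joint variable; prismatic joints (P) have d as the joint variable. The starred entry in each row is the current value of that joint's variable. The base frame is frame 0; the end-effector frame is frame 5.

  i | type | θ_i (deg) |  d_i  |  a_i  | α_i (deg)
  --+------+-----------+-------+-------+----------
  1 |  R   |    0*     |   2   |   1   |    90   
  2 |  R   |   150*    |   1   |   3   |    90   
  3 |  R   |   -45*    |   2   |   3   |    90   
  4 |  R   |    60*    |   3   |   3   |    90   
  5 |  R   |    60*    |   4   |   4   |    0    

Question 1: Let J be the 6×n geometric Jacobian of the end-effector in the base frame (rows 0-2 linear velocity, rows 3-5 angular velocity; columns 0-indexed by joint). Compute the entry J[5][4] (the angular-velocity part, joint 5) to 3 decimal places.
axis z_4 = (-0.7803,0.6124,-0.1268); lever o_n−o_4 = (-0.7463,5.6061,0.1215)
cross product → J_v[:, 4] = (0.7854,0.1895,-3.9176)
J_ω[:, 4] = z_4
entry J[5][4] = -0.1268

-0.127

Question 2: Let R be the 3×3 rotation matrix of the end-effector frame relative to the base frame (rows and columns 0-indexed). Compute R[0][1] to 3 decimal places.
End-effector y-axis (col 1 of R) = (0.1964,0.0474,-0.9794)
R[0][1] = 0.1964

0.196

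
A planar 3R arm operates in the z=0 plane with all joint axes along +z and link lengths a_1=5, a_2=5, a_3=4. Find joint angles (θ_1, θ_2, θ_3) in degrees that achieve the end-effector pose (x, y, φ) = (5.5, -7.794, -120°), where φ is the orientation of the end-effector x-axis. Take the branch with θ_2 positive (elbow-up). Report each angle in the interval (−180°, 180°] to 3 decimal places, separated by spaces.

wrist centre = target − a_3·(cos φ, sin φ) = (7.5000, -4.3299)
cos θ_2 = (74.9980−5²−5²)/(2·5·5) = 0.5000; θ_2 = 60.0026° (elbow-up)
β = atan2(-4.3299,7.5000) = -29.9987°; ψ = atan2(4.3302,7.4998) = 30.0013°
θ_1 = β − ψ = -60.0000°
θ_3 = φ − θ_1 − θ_2 = -120.0026° (wrapped to (-180°,180°])

-60.000 60.003 -120.003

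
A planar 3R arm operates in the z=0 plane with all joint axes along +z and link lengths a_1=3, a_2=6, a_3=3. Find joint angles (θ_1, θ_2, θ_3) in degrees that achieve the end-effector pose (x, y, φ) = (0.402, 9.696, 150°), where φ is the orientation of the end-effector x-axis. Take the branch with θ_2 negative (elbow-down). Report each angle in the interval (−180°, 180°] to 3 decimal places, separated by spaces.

wrist centre = target − a_3·(cos φ, sin φ) = (3.0001, 8.1960)
cos θ_2 = (76.1749−3²−6²)/(2·3·6) = 0.8660; θ_2 = -30.0065° (elbow-down)
β = atan2(8.1960,3.0001) = 69.8953°; ψ = atan2(-3.0006,8.1958) = -20.1083°
θ_1 = β − ψ = 90.0036°
θ_3 = φ − θ_1 − θ_2 = 90.0029° (wrapped to (-180°,180°])

90.004 -30.006 90.003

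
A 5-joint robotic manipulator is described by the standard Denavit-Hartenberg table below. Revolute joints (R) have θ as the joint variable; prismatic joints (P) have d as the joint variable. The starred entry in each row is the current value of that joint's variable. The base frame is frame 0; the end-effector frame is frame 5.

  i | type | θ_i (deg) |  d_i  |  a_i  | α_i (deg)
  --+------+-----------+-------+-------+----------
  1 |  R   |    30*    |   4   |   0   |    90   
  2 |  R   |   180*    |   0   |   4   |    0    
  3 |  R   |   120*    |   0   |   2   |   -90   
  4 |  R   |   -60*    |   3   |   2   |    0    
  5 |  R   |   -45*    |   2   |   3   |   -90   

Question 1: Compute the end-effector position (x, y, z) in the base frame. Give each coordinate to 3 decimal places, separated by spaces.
3.564 -3.289 4.574

after link 1: o_1 = (0.0000, 0.0000, 4.0000)
after link 2: o_2 = (-3.4641, -2.0000, 4.0000)
after link 3: o_3 = (-2.5981, -1.5000, 2.2679)
after link 4: o_4 = (0.9510, -1.4510, 2.9019)
after link 5: o_5 = (3.5636, -3.2886, 4.5744)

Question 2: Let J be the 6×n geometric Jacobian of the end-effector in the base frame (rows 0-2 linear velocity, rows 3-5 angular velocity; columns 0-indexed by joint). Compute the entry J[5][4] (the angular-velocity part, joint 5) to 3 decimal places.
axis z_4 = (0.7500,0.4330,0.5000); lever o_n−o_4 = (2.6127,-1.8376,1.6724)
cross product → J_v[:, 4] = (1.6430,0.0520,-2.5095)
J_ω[:, 4] = z_4
entry J[5][4] = 0.5000

0.500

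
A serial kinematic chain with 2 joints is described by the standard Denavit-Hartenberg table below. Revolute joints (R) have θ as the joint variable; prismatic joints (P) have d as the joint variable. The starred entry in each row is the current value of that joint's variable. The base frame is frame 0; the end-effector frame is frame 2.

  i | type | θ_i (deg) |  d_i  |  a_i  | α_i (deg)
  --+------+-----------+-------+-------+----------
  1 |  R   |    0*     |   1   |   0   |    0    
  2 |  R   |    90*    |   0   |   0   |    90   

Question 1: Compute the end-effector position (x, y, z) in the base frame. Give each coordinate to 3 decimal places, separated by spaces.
0.000 0.000 1.000

after link 1: o_1 = (0.0000, 0.0000, 1.0000)
after link 2: o_2 = (0.0000, 0.0000, 1.0000)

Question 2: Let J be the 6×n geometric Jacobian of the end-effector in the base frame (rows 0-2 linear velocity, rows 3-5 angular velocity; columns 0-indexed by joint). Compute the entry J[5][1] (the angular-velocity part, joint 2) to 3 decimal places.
axis z_1 = (0.0000,0.0000,1.0000); lever o_n−o_1 = (0.0000,0.0000,0.0000)
cross product → J_v[:, 1] = (0.0000,0.0000,0.0000)
J_ω[:, 1] = z_1
entry J[5][1] = 1.0000

1.000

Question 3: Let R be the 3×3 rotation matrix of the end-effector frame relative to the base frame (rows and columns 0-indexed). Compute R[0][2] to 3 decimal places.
End-effector z-axis (col 2 of R) = (1.0000,-0.0000,0.0000)
R[0][2] = 1.0000

1.000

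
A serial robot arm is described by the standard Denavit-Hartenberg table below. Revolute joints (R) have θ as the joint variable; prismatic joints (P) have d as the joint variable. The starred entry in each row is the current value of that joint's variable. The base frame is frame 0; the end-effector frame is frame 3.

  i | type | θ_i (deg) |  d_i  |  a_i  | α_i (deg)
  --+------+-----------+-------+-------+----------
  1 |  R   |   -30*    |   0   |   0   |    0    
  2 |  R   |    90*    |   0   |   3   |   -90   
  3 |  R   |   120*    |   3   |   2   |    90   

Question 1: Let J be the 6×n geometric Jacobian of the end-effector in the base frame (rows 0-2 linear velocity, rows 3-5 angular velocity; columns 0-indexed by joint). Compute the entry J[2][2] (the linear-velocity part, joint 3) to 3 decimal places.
1.000

axis z_2 = (-0.8660,0.5000,0.0000); lever o_n−o_2 = (-3.0981,0.6340,-1.7321)
cross product → J_v[:, 2] = (-0.8660,-1.5000,1.0000)
J_ω[:, 2] = z_2
entry J[2][2] = 1.0000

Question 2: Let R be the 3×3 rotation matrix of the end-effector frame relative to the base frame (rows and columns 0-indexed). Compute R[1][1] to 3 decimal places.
End-effector y-axis (col 1 of R) = (-0.8660,0.5000,0.0000)
R[1][1] = 0.5000

0.500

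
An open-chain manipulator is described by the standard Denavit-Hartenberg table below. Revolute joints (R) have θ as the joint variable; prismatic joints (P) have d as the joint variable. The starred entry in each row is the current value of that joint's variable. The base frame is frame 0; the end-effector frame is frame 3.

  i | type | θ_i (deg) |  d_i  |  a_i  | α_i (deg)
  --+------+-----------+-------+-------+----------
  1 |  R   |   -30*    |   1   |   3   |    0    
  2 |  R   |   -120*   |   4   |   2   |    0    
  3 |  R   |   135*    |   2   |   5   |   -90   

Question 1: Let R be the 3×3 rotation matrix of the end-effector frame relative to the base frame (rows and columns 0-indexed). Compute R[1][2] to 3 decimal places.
0.966

End-effector z-axis (col 2 of R) = (0.2588,0.9659,0.0000)
R[1][2] = 0.9659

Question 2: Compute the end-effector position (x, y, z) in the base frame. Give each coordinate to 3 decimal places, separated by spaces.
5.696 -3.794 7.000

after link 1: o_1 = (2.5981, -1.5000, 1.0000)
after link 2: o_2 = (0.8660, -2.5000, 5.0000)
after link 3: o_3 = (5.6957, -3.7941, 7.0000)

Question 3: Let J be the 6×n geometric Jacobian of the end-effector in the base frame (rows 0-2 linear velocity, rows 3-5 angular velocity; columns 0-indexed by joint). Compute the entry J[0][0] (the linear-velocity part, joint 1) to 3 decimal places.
axis z_0 = ẑ; lever o_n−o_0 = (5.6957,-3.7941,7.0000)
cross product → J_v[:, 0] = (3.7941,5.6957,-0.0000)
J_ω[:, 0] = z_0
entry J[0][0] = 3.7941

3.794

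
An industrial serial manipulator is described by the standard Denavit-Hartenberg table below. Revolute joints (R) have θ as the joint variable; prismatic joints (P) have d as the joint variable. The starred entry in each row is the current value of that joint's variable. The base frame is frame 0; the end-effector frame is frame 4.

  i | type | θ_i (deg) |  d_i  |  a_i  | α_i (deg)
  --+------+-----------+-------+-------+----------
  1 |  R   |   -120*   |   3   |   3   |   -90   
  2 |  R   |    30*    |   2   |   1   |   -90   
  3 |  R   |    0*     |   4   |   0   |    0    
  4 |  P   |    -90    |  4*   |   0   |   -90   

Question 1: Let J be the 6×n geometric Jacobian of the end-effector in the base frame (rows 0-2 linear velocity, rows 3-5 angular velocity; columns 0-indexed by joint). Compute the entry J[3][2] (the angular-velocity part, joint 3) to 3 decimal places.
0.250

axis z_2 = (0.2500,0.4330,-0.8660); lever o_n−o_2 = (2.0000,3.4641,-6.9282)
cross product → J_v[:, 2] = (-0.0000,0.0000,-0.0000)
J_ω[:, 2] = z_2
entry J[3][2] = 0.2500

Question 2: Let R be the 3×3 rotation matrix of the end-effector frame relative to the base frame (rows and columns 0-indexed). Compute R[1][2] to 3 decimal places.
-0.750

End-effector z-axis (col 2 of R) = (-0.4330,-0.7500,-0.5000)
R[1][2] = -0.7500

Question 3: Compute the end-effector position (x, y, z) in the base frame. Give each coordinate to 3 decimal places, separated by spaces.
1.799 -0.884 -4.428

after link 1: o_1 = (-1.5000, -2.5981, 3.0000)
after link 2: o_2 = (-0.2010, -4.3481, 2.5000)
after link 3: o_3 = (0.7990, -2.6160, -0.9641)
after link 4: o_4 = (1.7990, -0.8840, -4.4282)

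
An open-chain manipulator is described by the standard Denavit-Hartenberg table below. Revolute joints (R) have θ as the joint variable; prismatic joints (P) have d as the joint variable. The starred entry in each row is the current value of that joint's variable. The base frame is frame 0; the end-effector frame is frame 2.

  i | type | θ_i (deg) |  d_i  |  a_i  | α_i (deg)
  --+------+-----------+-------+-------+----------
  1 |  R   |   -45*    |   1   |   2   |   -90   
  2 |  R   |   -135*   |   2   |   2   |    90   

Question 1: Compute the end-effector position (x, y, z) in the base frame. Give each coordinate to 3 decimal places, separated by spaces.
after link 1: o_1 = (1.4142, -1.4142, 1.0000)
after link 2: o_2 = (1.8284, 1.0000, 2.4142)

1.828 1.000 2.414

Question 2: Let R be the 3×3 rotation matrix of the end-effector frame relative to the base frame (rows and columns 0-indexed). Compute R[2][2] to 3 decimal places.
End-effector z-axis (col 2 of R) = (-0.5000,0.5000,-0.7071)
R[2][2] = -0.7071

-0.707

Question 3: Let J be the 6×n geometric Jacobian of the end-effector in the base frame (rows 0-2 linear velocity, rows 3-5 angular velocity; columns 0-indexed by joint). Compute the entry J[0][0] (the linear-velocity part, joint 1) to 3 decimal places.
-1.000

axis z_0 = ẑ; lever o_n−o_0 = (1.8284,1.0000,2.4142)
cross product → J_v[:, 0] = (-1.0000,1.8284,0.0000)
J_ω[:, 0] = z_0
entry J[0][0] = -1.0000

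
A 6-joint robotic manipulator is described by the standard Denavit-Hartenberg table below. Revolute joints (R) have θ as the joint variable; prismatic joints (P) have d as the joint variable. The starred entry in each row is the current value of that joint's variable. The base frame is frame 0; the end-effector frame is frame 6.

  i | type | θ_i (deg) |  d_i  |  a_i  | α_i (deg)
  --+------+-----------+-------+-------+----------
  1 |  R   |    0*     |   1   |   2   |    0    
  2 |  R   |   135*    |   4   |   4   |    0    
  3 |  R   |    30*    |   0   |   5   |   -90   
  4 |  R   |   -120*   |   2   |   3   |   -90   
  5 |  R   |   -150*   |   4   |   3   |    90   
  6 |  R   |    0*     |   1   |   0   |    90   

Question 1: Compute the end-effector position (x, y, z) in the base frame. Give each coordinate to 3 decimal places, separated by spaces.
after link 1: o_1 = (2.0000, 0.0000, 1.0000)
after link 2: o_2 = (-0.8284, 2.8284, 5.0000)
after link 3: o_3 = (-5.6581, 4.1225, 5.0000)
after link 4: o_4 = (-4.7268, 1.8024, 7.5981)
after link 5: o_5 = (-9.7159, 1.5863, 7.3481)
after link 6: o_6 = (-9.7332, 2.4876, 6.9151)

-9.733 2.488 6.915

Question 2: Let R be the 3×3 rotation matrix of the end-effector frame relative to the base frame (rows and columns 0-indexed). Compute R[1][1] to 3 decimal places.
End-effector y-axis (col 1 of R) = (-0.0173,0.9012,-0.4330)
R[1][1] = 0.9012

0.901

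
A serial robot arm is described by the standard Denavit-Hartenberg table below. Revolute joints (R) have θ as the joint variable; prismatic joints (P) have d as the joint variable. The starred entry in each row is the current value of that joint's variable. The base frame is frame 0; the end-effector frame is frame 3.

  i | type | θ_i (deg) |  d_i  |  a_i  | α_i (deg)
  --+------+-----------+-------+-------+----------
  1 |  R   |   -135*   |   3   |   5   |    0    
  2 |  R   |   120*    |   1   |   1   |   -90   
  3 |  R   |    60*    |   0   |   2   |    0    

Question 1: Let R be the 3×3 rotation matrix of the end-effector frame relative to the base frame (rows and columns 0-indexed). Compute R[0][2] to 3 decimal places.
0.259

End-effector z-axis (col 2 of R) = (0.2588,0.9659,0.0000)
R[0][2] = 0.2588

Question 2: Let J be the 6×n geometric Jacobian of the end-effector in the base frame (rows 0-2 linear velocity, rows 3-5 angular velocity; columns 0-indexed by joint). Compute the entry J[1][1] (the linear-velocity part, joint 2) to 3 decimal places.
1.932

axis z_1 = (0.0000,0.0000,1.0000); lever o_n−o_1 = (1.9319,-0.5176,-0.7321)
cross product → J_v[:, 1] = (0.5176,1.9319,-0.0000)
J_ω[:, 1] = z_1
entry J[1][1] = 1.9319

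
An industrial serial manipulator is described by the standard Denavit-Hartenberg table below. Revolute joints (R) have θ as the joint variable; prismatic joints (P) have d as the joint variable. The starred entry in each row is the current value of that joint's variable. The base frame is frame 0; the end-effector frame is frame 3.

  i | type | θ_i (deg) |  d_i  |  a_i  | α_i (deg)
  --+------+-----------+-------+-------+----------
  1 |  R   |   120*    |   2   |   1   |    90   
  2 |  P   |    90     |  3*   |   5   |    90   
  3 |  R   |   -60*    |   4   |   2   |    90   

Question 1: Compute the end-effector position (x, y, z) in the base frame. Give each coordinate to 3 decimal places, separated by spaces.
-1.402 4.964 8.000

after link 1: o_1 = (-0.5000, 0.8660, 2.0000)
after link 2: o_2 = (2.0981, 2.3660, 7.0000)
after link 3: o_3 = (-1.4019, 4.9641, 8.0000)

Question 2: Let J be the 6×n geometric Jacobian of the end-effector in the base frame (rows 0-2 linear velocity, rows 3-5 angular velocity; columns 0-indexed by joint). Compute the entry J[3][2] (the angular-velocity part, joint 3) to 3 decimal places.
-0.500

axis z_2 = (-0.5000,0.8660,-0.0000); lever o_n−o_2 = (-3.5000,2.5981,1.0000)
cross product → J_v[:, 2] = (0.8660,0.5000,1.7321)
J_ω[:, 2] = z_2
entry J[3][2] = -0.5000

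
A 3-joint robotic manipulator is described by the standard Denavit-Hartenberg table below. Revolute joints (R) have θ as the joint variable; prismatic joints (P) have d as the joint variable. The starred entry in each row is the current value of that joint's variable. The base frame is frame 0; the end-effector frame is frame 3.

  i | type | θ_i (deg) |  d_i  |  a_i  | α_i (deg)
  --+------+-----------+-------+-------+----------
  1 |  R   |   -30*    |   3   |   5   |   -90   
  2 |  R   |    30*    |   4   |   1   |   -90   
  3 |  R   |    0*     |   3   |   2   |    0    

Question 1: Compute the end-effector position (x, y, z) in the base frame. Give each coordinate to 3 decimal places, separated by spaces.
7.281 0.415 -1.098

after link 1: o_1 = (4.3301, -2.5000, 3.0000)
after link 2: o_2 = (7.0801, 0.5311, 2.5000)
after link 3: o_3 = (7.2811, 0.4151, -1.0981)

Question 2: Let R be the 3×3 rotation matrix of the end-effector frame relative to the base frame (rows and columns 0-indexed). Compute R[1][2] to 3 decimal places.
0.250

End-effector z-axis (col 2 of R) = (-0.4330,0.2500,-0.8660)
R[1][2] = 0.2500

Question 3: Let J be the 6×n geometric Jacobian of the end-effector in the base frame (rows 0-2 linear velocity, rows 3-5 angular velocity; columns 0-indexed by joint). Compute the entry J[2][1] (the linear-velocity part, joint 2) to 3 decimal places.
-1.098

axis z_1 = (0.5000,0.8660,0.0000); lever o_n−o_1 = (2.9510,2.9151,-4.0981)
cross product → J_v[:, 1] = (-3.5490,2.0490,-1.0981)
J_ω[:, 1] = z_1
entry J[2][1] = -1.0981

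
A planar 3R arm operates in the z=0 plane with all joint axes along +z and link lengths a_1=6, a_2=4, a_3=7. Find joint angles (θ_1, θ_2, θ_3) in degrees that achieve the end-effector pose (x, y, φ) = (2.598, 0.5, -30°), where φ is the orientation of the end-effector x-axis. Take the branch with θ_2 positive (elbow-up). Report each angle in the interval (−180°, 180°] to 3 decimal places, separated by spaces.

90.001 119.999 120.000

wrist centre = target − a_3·(cos φ, sin φ) = (-3.4642, 4.0000)
cos θ_2 = (28.0005−6²−4²)/(2·6·4) = -0.5000; θ_2 = 119.9993° (elbow-up)
β = atan2(4.0000,-3.4642) = 130.8940°; ψ = atan2(3.4641,4.0000) = 40.8933°
θ_1 = β − ψ = 90.0007°
θ_3 = φ − θ_1 − θ_2 = 120.0000° (wrapped to (-180°,180°])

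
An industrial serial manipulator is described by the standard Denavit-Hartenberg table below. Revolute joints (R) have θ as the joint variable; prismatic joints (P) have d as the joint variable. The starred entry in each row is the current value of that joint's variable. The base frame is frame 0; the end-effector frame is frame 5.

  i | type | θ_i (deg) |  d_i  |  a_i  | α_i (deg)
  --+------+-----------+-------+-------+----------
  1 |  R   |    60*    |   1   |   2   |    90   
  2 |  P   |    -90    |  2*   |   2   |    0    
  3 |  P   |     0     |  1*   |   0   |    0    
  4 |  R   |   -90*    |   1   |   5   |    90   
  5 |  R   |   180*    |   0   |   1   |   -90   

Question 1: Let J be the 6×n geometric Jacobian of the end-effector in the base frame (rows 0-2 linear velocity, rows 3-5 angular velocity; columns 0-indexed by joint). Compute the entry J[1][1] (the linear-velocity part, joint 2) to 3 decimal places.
prismatic axis z_1 = (0.8660,-0.5000,0.0000)
J_v[:, 1] = z_1; J_ω[:, 1] = (0,0,0)
entry J[1][1] = -0.5000

-0.500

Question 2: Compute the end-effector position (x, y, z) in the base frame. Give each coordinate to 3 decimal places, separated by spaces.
2.464 -3.732 -1.000

after link 1: o_1 = (1.0000, 1.7321, 1.0000)
after link 2: o_2 = (2.7321, 0.7321, -1.0000)
after link 3: o_3 = (3.5981, 0.2321, -1.0000)
after link 4: o_4 = (1.9641, -4.5981, -1.0000)
after link 5: o_5 = (2.4641, -3.7321, -1.0000)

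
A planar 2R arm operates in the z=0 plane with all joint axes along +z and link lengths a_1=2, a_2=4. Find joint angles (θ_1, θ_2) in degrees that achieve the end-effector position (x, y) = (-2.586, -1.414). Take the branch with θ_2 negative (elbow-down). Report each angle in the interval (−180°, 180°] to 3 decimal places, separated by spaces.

cos θ_2 = (8.6868−2²−4²)/(2·2·4) = -0.7071; θ_2 = -134.9975° (elbow-down)
β = atan2(-1.4140,-2.5860) = -151.3306°; ψ = atan2(-2.8286,-0.8283) = -106.3219°
θ_1 = β − ψ = -45.0087°

-45.009 -134.997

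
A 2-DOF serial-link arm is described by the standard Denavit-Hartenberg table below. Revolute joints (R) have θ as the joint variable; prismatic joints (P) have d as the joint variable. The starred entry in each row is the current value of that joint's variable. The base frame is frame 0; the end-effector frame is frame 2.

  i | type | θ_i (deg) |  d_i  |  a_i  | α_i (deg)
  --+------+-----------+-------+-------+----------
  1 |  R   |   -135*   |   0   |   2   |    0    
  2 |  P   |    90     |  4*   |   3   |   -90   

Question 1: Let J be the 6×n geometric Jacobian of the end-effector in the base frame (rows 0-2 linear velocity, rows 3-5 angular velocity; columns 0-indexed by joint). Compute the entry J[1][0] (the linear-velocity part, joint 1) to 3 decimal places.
axis z_0 = ẑ; lever o_n−o_0 = (0.7071,-3.5355,4.0000)
cross product → J_v[:, 0] = (3.5355,0.7071,-0.0000)
J_ω[:, 0] = z_0
entry J[1][0] = 0.7071

0.707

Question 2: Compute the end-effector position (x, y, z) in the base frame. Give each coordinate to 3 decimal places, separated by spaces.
0.707 -3.536 4.000

after link 1: o_1 = (-1.4142, -1.4142, 0.0000)
after link 2: o_2 = (0.7071, -3.5355, 4.0000)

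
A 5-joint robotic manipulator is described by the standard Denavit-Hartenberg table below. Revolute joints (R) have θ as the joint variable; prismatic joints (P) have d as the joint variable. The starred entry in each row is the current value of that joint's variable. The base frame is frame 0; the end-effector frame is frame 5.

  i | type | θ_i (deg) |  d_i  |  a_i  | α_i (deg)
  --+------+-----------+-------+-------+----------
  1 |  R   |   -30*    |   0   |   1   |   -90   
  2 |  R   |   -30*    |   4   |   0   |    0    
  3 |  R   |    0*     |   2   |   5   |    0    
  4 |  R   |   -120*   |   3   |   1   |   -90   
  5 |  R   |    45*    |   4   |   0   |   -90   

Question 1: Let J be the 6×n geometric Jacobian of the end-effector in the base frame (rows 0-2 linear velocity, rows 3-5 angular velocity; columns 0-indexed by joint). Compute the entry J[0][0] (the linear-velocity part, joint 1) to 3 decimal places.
axis z_0 = ẑ; lever o_n−o_0 = (10.0981,4.5622,6.4641)
cross product → J_v[:, 0] = (-4.5622,10.0981,0.0000)
J_ω[:, 0] = z_0
entry J[0][0] = -4.5622

-4.562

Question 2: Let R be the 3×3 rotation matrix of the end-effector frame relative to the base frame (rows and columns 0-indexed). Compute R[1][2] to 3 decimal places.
-0.919

End-effector z-axis (col 2 of R) = (0.1768,-0.9186,-0.3536)
R[1][2] = -0.9186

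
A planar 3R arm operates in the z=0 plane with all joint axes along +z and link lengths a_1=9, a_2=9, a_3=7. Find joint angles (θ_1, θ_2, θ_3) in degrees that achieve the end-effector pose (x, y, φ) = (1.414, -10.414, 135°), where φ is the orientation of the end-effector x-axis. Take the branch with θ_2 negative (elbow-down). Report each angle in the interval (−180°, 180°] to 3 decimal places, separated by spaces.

-44.998 -45.005 -134.997

wrist centre = target − a_3·(cos φ, sin φ) = (6.3637, -15.3637)
cos θ_2 = (276.5420−9²−9²)/(2·9·9) = 0.7070; θ_2 = -45.0046° (elbow-down)
β = atan2(-15.3637,6.3637) = -67.5004°; ψ = atan2(-6.3645,15.3634) = -22.5023°
θ_1 = β − ψ = -44.9981°
θ_3 = φ − θ_1 − θ_2 = -134.9973° (wrapped to (-180°,180°])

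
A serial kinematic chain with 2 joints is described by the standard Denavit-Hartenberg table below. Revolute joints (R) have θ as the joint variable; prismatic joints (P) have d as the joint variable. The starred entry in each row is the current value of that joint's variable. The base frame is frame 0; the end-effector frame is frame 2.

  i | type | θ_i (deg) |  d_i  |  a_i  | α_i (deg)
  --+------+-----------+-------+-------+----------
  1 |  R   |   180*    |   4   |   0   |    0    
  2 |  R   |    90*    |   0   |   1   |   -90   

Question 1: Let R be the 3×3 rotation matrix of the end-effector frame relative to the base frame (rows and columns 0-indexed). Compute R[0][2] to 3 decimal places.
End-effector z-axis (col 2 of R) = (1.0000,-0.0000,0.0000)
R[0][2] = 1.0000

1.000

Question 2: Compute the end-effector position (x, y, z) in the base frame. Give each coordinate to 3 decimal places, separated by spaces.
-0.000 -1.000 4.000

after link 1: o_1 = (0.0000, 0.0000, 4.0000)
after link 2: o_2 = (-0.0000, -1.0000, 4.0000)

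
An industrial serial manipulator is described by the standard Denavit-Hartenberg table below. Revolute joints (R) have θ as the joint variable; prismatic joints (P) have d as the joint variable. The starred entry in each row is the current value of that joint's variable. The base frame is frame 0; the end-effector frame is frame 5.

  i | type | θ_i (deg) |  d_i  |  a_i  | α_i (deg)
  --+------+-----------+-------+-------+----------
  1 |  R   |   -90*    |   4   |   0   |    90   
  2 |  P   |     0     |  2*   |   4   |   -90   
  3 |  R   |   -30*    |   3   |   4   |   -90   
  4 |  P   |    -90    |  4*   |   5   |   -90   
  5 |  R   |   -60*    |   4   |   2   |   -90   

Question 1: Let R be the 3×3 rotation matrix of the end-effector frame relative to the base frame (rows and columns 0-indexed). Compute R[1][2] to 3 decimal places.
0.250

End-effector z-axis (col 2 of R) = (-0.4330,0.2500,0.8660)
R[1][2] = 0.2500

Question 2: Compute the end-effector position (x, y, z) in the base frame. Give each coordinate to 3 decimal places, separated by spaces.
after link 1: o_1 = (0.0000, 0.0000, 4.0000)
after link 2: o_2 = (-2.0000, -4.0000, 4.0000)
after link 3: o_3 = (-4.0000, -7.4641, 7.0000)
after link 4: o_4 = (-0.5359, -9.4641, 12.0000)
after link 5: o_5 = (-1.0359, -13.7942, 13.0000)

-1.036 -13.794 13.000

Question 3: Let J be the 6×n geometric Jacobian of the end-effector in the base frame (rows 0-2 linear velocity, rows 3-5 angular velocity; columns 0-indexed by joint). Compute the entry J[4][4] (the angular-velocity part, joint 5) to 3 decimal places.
axis z_4 = (-0.5000,-0.8660,-0.0000); lever o_n−o_4 = (-0.5000,-4.3301,1.0000)
cross product → J_v[:, 4] = (-0.8660,0.5000,1.7321)
J_ω[:, 4] = z_4
entry J[4][4] = -0.8660

-0.866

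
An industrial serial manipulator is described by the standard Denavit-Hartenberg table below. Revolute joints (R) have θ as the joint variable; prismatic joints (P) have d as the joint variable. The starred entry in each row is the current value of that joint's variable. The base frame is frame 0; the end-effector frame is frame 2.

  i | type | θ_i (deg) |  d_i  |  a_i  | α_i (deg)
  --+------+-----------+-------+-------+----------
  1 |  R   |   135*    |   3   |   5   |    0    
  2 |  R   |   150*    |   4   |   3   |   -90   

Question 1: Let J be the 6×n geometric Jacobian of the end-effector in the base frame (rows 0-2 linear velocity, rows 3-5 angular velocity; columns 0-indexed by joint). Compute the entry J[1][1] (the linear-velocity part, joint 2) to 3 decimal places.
axis z_1 = (0.0000,0.0000,1.0000); lever o_n−o_1 = (0.7765,-2.8978,4.0000)
cross product → J_v[:, 1] = (2.8978,0.7765,-0.0000)
J_ω[:, 1] = z_1
entry J[1][1] = 0.7765

0.776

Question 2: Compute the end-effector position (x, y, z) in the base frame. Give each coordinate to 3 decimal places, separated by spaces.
after link 1: o_1 = (-3.5355, 3.5355, 3.0000)
after link 2: o_2 = (-2.7591, 0.6378, 7.0000)

-2.759 0.638 7.000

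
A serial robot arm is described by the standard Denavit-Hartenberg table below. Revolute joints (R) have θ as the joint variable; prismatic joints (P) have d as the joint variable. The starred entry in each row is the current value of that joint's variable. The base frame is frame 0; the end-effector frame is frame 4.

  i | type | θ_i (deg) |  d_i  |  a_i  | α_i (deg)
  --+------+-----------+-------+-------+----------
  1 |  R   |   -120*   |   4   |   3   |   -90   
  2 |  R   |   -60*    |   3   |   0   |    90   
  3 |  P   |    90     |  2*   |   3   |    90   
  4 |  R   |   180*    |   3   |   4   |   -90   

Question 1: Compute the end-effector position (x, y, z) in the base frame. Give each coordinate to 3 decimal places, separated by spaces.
after link 1: o_1 = (-1.5000, -2.5981, 4.0000)
after link 2: o_2 = (1.0981, -4.0981, 4.0000)
after link 3: o_3 = (4.5622, -4.0981, 5.0000)
after link 4: o_4 = (0.3481, -3.3971, 7.5981)

0.348 -3.397 7.598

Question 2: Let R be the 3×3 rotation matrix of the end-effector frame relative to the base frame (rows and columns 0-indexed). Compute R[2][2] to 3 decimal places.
End-effector z-axis (col 2 of R) = (-0.4330,-0.7500,-0.5000)
R[2][2] = -0.5000

-0.500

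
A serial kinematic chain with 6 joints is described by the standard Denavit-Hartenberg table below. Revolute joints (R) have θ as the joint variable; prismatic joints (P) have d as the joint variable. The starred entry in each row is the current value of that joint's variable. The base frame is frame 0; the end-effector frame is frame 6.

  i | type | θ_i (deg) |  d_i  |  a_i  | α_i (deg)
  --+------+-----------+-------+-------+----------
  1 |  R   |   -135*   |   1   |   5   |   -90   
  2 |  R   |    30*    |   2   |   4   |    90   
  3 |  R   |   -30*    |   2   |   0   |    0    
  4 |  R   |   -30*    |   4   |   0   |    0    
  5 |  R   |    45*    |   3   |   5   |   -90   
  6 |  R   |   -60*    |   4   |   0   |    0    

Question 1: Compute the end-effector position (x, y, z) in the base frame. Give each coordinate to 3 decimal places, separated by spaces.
after link 1: o_1 = (-3.5355, -3.5355, 1.0000)
after link 2: o_2 = (-4.5708, -7.3992, -1.0000)
after link 3: o_3 = (-5.2779, -8.1063, 0.7321)
after link 4: o_4 = (-6.6921, -9.5206, 4.1962)
after link 5: o_5 = (-11.6254, -12.6237, 4.3794)
after link 6: o_6 = (-9.5273, -15.9897, 3.8618)

-9.527 -15.990 3.862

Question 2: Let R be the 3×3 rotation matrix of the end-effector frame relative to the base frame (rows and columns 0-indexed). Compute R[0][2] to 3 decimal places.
End-effector z-axis (col 2 of R) = (0.5245,-0.8415,-0.1294)
R[0][2] = 0.5245

0.525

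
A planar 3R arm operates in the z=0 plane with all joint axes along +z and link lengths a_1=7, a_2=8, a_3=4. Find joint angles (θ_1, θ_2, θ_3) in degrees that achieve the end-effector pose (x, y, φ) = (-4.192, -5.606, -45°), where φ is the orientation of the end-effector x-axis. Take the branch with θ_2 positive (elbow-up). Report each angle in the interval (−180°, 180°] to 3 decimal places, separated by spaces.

135.000 119.999 60.001

wrist centre = target − a_3·(cos φ, sin φ) = (-7.0204, -2.7776)
cos θ_2 = (57.0013−7²−8²)/(2·7·8) = -0.5000; θ_2 = 119.9992° (elbow-up)
β = atan2(-2.7776,-7.0204) = -158.4142°; ψ = atan2(6.9283,3.0001) = 66.5863°
θ_1 = β − ψ = -225.0005°
θ_3 = φ − θ_1 − θ_2 = 60.0012° (wrapped to (-180°,180°])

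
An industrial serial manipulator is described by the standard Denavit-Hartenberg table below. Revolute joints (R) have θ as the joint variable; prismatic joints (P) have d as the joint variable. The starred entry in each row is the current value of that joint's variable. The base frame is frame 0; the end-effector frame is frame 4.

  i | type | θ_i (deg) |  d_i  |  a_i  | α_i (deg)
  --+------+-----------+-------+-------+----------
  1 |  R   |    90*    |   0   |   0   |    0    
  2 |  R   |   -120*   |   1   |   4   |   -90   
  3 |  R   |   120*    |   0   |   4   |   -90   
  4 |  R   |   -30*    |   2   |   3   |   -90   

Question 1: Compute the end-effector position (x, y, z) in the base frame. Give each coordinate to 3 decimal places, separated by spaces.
after link 1: o_1 = (0.0000, 0.0000, 0.0000)
after link 2: o_2 = (3.4641, -2.0000, 1.0000)
after link 3: o_3 = (1.7321, -1.0000, -2.4641)
after link 4: o_4 = (-0.1429, 1.8146, -3.7141)

-0.143 1.815 -3.714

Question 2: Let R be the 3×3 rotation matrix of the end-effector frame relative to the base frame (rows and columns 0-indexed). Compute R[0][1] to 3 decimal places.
0.750

End-effector y-axis (col 1 of R) = (0.7500,-0.4330,-0.5000)
R[0][1] = 0.7500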